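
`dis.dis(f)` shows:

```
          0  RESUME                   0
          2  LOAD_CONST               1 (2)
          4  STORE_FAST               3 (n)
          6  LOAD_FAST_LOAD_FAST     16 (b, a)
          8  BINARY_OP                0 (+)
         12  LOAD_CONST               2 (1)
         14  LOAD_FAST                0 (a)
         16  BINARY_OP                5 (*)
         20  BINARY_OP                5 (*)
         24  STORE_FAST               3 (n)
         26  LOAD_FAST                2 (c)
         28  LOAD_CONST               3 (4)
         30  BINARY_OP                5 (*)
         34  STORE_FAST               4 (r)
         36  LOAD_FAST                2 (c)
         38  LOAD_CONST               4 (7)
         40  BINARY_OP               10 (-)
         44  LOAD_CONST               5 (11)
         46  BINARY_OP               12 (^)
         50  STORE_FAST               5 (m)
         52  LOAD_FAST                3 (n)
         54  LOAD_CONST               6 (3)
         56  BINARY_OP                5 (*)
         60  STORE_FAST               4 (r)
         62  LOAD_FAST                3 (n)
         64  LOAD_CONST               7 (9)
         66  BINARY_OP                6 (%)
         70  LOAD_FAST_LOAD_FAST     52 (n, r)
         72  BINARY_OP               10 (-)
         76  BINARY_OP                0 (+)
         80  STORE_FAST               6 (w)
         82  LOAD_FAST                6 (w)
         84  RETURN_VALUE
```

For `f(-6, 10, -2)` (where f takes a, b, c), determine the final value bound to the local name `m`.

LOAD_CONST → push 2. Stack: [2]
STORE_FAST n → n=2. Stack: []
LOAD_FAST_LOAD_FAST b,a → push 10,-6. Stack: [10, -6]
BINARY_OP + → 10 + -6 = 4. Stack: [4]
LOAD_CONST → push 1. Stack: [4, 1]
LOAD_FAST a → push -6. Stack: [4, 1, -6]
BINARY_OP * → 1 * -6 = -6. Stack: [4, -6]
BINARY_OP * → 4 * -6 = -24. Stack: [-24]
STORE_FAST n → n=-24. Stack: []
LOAD_FAST c → push -2. Stack: [-2]
LOAD_CONST → push 4. Stack: [-2, 4]
BINARY_OP * → -2 * 4 = -8. Stack: [-8]
STORE_FAST r → r=-8. Stack: []
LOAD_FAST c → push -2. Stack: [-2]
LOAD_CONST → push 7. Stack: [-2, 7]
BINARY_OP - → -2 - 7 = -9. Stack: [-9]
LOAD_CONST → push 11. Stack: [-9, 11]
BINARY_OP ^ → -9 ^ 11 = -4. Stack: [-4]
STORE_FAST m → m=-4. Stack: []
LOAD_FAST n → push -24. Stack: [-24]
LOAD_CONST → push 3. Stack: [-24, 3]
BINARY_OP * → -24 * 3 = -72. Stack: [-72]
STORE_FAST r → r=-72. Stack: []
LOAD_FAST n → push -24. Stack: [-24]
LOAD_CONST → push 9. Stack: [-24, 9]
BINARY_OP % → -24 % 9 = 3. Stack: [3]
LOAD_FAST_LOAD_FAST n,r → push -24,-72. Stack: [3, -24, -72]
BINARY_OP - → -24 - -72 = 48. Stack: [3, 48]
BINARY_OP + → 3 + 48 = 51. Stack: [51]
STORE_FAST w → w=51. Stack: []
LOAD_FAST w → push 51. Stack: [51]
RETURN_VALUE → return 51.

-4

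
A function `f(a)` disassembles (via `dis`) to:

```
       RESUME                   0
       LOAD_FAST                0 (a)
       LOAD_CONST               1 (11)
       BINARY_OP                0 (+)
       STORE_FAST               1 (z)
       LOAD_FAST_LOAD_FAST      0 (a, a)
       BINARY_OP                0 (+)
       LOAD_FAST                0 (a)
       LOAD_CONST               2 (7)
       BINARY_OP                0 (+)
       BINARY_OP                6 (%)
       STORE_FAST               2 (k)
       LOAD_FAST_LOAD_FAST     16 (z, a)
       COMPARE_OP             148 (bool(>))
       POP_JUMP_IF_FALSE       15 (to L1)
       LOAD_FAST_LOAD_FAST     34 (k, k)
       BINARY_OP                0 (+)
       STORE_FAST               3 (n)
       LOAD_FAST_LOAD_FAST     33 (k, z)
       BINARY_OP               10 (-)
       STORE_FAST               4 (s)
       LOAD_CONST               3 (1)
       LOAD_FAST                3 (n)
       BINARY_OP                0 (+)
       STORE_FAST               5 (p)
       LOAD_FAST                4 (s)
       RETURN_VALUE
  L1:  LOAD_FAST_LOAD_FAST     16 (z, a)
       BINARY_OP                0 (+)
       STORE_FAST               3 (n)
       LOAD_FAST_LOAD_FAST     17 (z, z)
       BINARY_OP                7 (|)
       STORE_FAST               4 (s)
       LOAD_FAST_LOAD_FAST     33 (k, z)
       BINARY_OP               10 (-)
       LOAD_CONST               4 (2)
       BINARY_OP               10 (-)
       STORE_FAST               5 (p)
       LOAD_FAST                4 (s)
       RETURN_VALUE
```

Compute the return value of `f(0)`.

LOAD_FAST a → push 0. Stack: [0]
LOAD_CONST → push 11. Stack: [0, 11]
BINARY_OP + → 0 + 11 = 11. Stack: [11]
STORE_FAST z → z=11. Stack: []
LOAD_FAST_LOAD_FAST a,a → push 0,0. Stack: [0, 0]
BINARY_OP + → 0 + 0 = 0. Stack: [0]
LOAD_FAST a → push 0. Stack: [0, 0]
LOAD_CONST → push 7. Stack: [0, 0, 7]
BINARY_OP + → 0 + 7 = 7. Stack: [0, 7]
BINARY_OP % → 0 % 7 = 0. Stack: [0]
STORE_FAST k → k=0. Stack: []
LOAD_FAST_LOAD_FAST z,a → push 11,0. Stack: [11, 0]
COMPARE_OP bool(>) → 11 vs 0 = True. Stack: [True]
POP_JUMP_IF_FALSE → pop True; no jump. Stack: []
LOAD_FAST_LOAD_FAST k,k → push 0,0. Stack: [0, 0]
BINARY_OP + → 0 + 0 = 0. Stack: [0]
STORE_FAST n → n=0. Stack: []
LOAD_FAST_LOAD_FAST k,z → push 0,11. Stack: [0, 11]
BINARY_OP - → 0 - 11 = -11. Stack: [-11]
STORE_FAST s → s=-11. Stack: []
LOAD_CONST → push 1. Stack: [1]
LOAD_FAST n → push 0. Stack: [1, 0]
BINARY_OP + → 1 + 0 = 1. Stack: [1]
STORE_FAST p → p=1. Stack: []
LOAD_FAST s → push -11. Stack: [-11]
RETURN_VALUE → return -11.

-11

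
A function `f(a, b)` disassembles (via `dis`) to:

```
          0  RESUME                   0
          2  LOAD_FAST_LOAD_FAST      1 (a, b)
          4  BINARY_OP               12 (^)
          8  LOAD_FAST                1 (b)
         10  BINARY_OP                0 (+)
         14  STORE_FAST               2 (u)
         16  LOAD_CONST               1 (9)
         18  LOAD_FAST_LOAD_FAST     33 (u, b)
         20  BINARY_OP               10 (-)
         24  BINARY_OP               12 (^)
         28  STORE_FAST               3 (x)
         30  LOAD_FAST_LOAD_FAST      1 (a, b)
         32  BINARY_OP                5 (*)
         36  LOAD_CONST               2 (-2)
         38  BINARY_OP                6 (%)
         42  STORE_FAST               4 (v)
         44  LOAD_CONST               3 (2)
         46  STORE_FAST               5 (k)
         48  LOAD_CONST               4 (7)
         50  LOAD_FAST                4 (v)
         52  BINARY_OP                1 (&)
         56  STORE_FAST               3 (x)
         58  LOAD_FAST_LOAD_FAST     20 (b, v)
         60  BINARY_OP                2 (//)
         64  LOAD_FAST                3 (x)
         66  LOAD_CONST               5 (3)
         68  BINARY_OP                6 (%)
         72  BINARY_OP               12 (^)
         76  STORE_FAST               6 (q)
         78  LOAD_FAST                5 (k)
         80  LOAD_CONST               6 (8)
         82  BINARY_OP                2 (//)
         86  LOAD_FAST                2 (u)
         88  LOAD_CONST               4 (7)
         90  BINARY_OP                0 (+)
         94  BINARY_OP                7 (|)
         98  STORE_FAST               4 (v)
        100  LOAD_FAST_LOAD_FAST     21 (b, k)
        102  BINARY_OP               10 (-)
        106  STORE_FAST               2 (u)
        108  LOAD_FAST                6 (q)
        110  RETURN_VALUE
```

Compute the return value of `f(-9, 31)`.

LOAD_FAST_LOAD_FAST a,b → push -9,31. Stack: [-9, 31]
BINARY_OP ^ → -9 ^ 31 = -24. Stack: [-24]
LOAD_FAST b → push 31. Stack: [-24, 31]
BINARY_OP + → -24 + 31 = 7. Stack: [7]
STORE_FAST u → u=7. Stack: []
LOAD_CONST → push 9. Stack: [9]
LOAD_FAST_LOAD_FAST u,b → push 7,31. Stack: [9, 7, 31]
BINARY_OP - → 7 - 31 = -24. Stack: [9, -24]
BINARY_OP ^ → 9 ^ -24 = -31. Stack: [-31]
STORE_FAST x → x=-31. Stack: []
LOAD_FAST_LOAD_FAST a,b → push -9,31. Stack: [-9, 31]
BINARY_OP * → -9 * 31 = -279. Stack: [-279]
LOAD_CONST → push -2. Stack: [-279, -2]
BINARY_OP % → -279 % -2 = -1. Stack: [-1]
STORE_FAST v → v=-1. Stack: []
LOAD_CONST → push 2. Stack: [2]
STORE_FAST k → k=2. Stack: []
LOAD_CONST → push 7. Stack: [7]
LOAD_FAST v → push -1. Stack: [7, -1]
BINARY_OP & → 7 & -1 = 7. Stack: [7]
STORE_FAST x → x=7. Stack: []
LOAD_FAST_LOAD_FAST b,v → push 31,-1. Stack: [31, -1]
BINARY_OP // → 31 // -1 = -31. Stack: [-31]
LOAD_FAST x → push 7. Stack: [-31, 7]
LOAD_CONST → push 3. Stack: [-31, 7, 3]
BINARY_OP % → 7 % 3 = 1. Stack: [-31, 1]
BINARY_OP ^ → -31 ^ 1 = -32. Stack: [-32]
STORE_FAST q → q=-32. Stack: []
LOAD_FAST k → push 2. Stack: [2]
LOAD_CONST → push 8. Stack: [2, 8]
BINARY_OP // → 2 // 8 = 0. Stack: [0]
LOAD_FAST u → push 7. Stack: [0, 7]
LOAD_CONST → push 7. Stack: [0, 7, 7]
BINARY_OP + → 7 + 7 = 14. Stack: [0, 14]
BINARY_OP | → 0 | 14 = 14. Stack: [14]
STORE_FAST v → v=14. Stack: []
LOAD_FAST_LOAD_FAST b,k → push 31,2. Stack: [31, 2]
BINARY_OP - → 31 - 2 = 29. Stack: [29]
STORE_FAST u → u=29. Stack: []
LOAD_FAST q → push -32. Stack: [-32]
RETURN_VALUE → return -32.

-32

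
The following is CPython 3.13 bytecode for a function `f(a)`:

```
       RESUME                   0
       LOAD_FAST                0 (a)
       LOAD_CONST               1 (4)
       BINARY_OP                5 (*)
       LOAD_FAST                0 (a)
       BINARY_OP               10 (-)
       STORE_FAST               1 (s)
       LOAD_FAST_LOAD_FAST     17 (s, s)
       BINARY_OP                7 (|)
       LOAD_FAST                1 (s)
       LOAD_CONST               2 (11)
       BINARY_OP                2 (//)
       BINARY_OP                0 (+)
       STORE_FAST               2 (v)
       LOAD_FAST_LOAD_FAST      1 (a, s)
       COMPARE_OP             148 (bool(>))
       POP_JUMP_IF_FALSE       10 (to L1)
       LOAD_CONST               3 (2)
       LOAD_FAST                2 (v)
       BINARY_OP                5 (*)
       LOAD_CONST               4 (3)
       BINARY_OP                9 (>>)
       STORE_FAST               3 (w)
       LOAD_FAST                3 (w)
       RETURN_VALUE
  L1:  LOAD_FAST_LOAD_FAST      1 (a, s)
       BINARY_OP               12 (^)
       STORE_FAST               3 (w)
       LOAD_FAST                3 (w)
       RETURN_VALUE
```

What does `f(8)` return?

LOAD_FAST a → push 8. Stack: [8]
LOAD_CONST → push 4. Stack: [8, 4]
BINARY_OP * → 8 * 4 = 32. Stack: [32]
LOAD_FAST a → push 8. Stack: [32, 8]
BINARY_OP - → 32 - 8 = 24. Stack: [24]
STORE_FAST s → s=24. Stack: []
LOAD_FAST_LOAD_FAST s,s → push 24,24. Stack: [24, 24]
BINARY_OP | → 24 | 24 = 24. Stack: [24]
LOAD_FAST s → push 24. Stack: [24, 24]
LOAD_CONST → push 11. Stack: [24, 24, 11]
BINARY_OP // → 24 // 11 = 2. Stack: [24, 2]
BINARY_OP + → 24 + 2 = 26. Stack: [26]
STORE_FAST v → v=26. Stack: []
LOAD_FAST_LOAD_FAST a,s → push 8,24. Stack: [8, 24]
COMPARE_OP bool(>) → 8 vs 24 = False. Stack: [False]
POP_JUMP_IF_FALSE → pop False; jump. Stack: []
LOAD_FAST_LOAD_FAST a,s → push 8,24. Stack: [8, 24]
BINARY_OP ^ → 8 ^ 24 = 16. Stack: [16]
STORE_FAST w → w=16. Stack: []
LOAD_FAST w → push 16. Stack: [16]
RETURN_VALUE → return 16.

16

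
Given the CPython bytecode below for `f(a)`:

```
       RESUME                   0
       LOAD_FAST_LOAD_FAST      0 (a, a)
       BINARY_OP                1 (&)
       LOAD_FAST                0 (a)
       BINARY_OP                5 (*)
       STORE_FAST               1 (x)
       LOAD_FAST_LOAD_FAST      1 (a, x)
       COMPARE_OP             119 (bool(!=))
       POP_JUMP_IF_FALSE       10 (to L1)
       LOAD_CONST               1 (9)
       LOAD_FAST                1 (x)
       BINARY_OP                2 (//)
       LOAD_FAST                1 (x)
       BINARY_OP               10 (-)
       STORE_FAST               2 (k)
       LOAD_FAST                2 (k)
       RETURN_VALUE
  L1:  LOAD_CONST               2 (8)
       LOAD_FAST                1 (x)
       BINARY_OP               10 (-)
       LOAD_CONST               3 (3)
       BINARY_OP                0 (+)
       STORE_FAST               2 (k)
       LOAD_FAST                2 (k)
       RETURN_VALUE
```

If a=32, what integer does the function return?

-1024

LOAD_FAST_LOAD_FAST a,a → push 32,32. Stack: [32, 32]
BINARY_OP & → 32 & 32 = 32. Stack: [32]
LOAD_FAST a → push 32. Stack: [32, 32]
BINARY_OP * → 32 * 32 = 1024. Stack: [1024]
STORE_FAST x → x=1024. Stack: []
LOAD_FAST_LOAD_FAST a,x → push 32,1024. Stack: [32, 1024]
COMPARE_OP bool(!=) → 32 vs 1024 = True. Stack: [True]
POP_JUMP_IF_FALSE → pop True; no jump. Stack: []
LOAD_CONST → push 9. Stack: [9]
LOAD_FAST x → push 1024. Stack: [9, 1024]
BINARY_OP // → 9 // 1024 = 0. Stack: [0]
LOAD_FAST x → push 1024. Stack: [0, 1024]
BINARY_OP - → 0 - 1024 = -1024. Stack: [-1024]
STORE_FAST k → k=-1024. Stack: []
LOAD_FAST k → push -1024. Stack: [-1024]
RETURN_VALUE → return -1024.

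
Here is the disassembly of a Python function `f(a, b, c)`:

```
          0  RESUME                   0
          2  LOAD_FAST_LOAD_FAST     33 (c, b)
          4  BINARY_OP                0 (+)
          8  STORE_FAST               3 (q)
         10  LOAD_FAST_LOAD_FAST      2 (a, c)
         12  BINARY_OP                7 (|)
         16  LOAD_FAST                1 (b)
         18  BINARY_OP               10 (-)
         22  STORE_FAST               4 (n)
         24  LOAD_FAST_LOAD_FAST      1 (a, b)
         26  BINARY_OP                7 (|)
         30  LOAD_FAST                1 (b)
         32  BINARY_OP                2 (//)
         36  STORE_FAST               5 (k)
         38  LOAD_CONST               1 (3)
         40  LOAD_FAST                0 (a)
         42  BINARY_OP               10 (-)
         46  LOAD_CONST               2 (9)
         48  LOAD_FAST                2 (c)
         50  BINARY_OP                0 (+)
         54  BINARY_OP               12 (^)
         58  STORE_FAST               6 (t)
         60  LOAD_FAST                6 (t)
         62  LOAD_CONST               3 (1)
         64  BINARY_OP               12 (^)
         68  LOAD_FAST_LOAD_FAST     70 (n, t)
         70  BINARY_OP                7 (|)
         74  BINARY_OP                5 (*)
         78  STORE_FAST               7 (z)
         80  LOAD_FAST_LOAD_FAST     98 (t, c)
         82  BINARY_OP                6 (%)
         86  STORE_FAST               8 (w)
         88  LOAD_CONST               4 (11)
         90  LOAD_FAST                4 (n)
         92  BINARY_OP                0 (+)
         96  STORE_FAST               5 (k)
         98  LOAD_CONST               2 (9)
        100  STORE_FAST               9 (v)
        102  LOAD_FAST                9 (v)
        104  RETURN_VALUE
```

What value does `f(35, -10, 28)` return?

LOAD_FAST_LOAD_FAST c,b → push 28,-10. Stack: [28, -10]
BINARY_OP + → 28 + -10 = 18. Stack: [18]
STORE_FAST q → q=18. Stack: []
LOAD_FAST_LOAD_FAST a,c → push 35,28. Stack: [35, 28]
BINARY_OP | → 35 | 28 = 63. Stack: [63]
LOAD_FAST b → push -10. Stack: [63, -10]
BINARY_OP - → 63 - -10 = 73. Stack: [73]
STORE_FAST n → n=73. Stack: []
LOAD_FAST_LOAD_FAST a,b → push 35,-10. Stack: [35, -10]
BINARY_OP | → 35 | -10 = -9. Stack: [-9]
LOAD_FAST b → push -10. Stack: [-9, -10]
BINARY_OP // → -9 // -10 = 0. Stack: [0]
STORE_FAST k → k=0. Stack: []
LOAD_CONST → push 3. Stack: [3]
LOAD_FAST a → push 35. Stack: [3, 35]
BINARY_OP - → 3 - 35 = -32. Stack: [-32]
LOAD_CONST → push 9. Stack: [-32, 9]
LOAD_FAST c → push 28. Stack: [-32, 9, 28]
BINARY_OP + → 9 + 28 = 37. Stack: [-32, 37]
BINARY_OP ^ → -32 ^ 37 = -59. Stack: [-59]
STORE_FAST t → t=-59. Stack: []
LOAD_FAST t → push -59. Stack: [-59]
LOAD_CONST → push 1. Stack: [-59, 1]
BINARY_OP ^ → -59 ^ 1 = -60. Stack: [-60]
LOAD_FAST_LOAD_FAST n,t → push 73,-59. Stack: [-60, 73, -59]
BINARY_OP | → 73 | -59 = -51. Stack: [-60, -51]
BINARY_OP * → -60 * -51 = 3060. Stack: [3060]
STORE_FAST z → z=3060. Stack: []
LOAD_FAST_LOAD_FAST t,c → push -59,28. Stack: [-59, 28]
BINARY_OP % → -59 % 28 = 25. Stack: [25]
STORE_FAST w → w=25. Stack: []
LOAD_CONST → push 11. Stack: [11]
LOAD_FAST n → push 73. Stack: [11, 73]
BINARY_OP + → 11 + 73 = 84. Stack: [84]
STORE_FAST k → k=84. Stack: []
LOAD_CONST → push 9. Stack: [9]
STORE_FAST v → v=9. Stack: []
LOAD_FAST v → push 9. Stack: [9]
RETURN_VALUE → return 9.

9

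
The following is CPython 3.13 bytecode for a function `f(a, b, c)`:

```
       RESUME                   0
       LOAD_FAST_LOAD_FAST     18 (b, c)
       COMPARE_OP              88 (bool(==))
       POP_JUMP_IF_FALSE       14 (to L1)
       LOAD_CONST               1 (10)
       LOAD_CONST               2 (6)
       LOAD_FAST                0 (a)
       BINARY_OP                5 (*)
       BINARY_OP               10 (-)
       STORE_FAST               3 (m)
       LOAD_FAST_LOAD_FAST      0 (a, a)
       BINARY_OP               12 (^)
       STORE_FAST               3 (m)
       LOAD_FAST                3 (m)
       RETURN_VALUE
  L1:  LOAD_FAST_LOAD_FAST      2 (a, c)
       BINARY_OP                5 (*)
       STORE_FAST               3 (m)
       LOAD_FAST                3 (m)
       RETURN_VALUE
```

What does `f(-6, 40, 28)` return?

LOAD_FAST_LOAD_FAST b,c → push 40,28. Stack: [40, 28]
COMPARE_OP bool(==) → 40 vs 28 = False. Stack: [False]
POP_JUMP_IF_FALSE → pop False; jump. Stack: []
LOAD_FAST_LOAD_FAST a,c → push -6,28. Stack: [-6, 28]
BINARY_OP * → -6 * 28 = -168. Stack: [-168]
STORE_FAST m → m=-168. Stack: []
LOAD_FAST m → push -168. Stack: [-168]
RETURN_VALUE → return -168.

-168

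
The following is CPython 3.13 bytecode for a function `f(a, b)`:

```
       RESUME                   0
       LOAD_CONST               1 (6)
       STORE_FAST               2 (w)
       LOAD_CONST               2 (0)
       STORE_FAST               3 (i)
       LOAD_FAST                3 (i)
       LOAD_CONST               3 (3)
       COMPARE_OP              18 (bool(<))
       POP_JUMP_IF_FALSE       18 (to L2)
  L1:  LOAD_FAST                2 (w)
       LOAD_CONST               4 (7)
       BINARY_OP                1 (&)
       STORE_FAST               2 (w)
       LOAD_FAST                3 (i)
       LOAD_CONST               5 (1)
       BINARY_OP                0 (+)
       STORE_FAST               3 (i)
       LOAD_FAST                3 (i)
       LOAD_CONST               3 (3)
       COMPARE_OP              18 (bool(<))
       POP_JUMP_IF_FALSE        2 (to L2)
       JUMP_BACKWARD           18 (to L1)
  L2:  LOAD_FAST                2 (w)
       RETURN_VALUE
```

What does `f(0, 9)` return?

6

LOAD_CONST → push 6. Stack: [6]
STORE_FAST w → w=6. Stack: []
LOAD_CONST → push 0. Stack: [0]
STORE_FAST i → i=0. Stack: []
LOAD_FAST i → push 0. Stack: [0]
LOAD_CONST → push 3. Stack: [0, 3]
COMPARE_OP bool(<) → 0 vs 3 = True. Stack: [True]
POP_JUMP_IF_FALSE → pop True; no jump. Stack: []
LOAD_FAST w → push 6. Stack: [6]
LOAD_CONST → push 7. Stack: [6, 7]
BINARY_OP & → 6 & 7 = 6. Stack: [6]
STORE_FAST w → w=6. Stack: []
LOAD_FAST i → push 0. Stack: [0]
LOAD_CONST → push 1. Stack: [0, 1]
BINARY_OP + → 0 + 1 = 1. Stack: [1]
STORE_FAST i → i=1. Stack: []
LOAD_FAST i → push 1. Stack: [1]
LOAD_CONST → push 3. Stack: [1, 3]
COMPARE_OP bool(<) → 1 vs 3 = True. Stack: [True]
POP_JUMP_IF_FALSE → pop True; no jump. Stack: []
LOAD_FAST w → push 6. Stack: [6]
LOAD_CONST → push 7. Stack: [6, 7]
BINARY_OP & → 6 & 7 = 6. Stack: [6]
STORE_FAST w → w=6. Stack: []
LOAD_FAST i → push 1. Stack: [1]
LOAD_CONST → push 1. Stack: [1, 1]
BINARY_OP + → 1 + 1 = 2. Stack: [2]
STORE_FAST i → i=2. Stack: []
LOAD_FAST i → push 2. Stack: [2]
LOAD_CONST → push 3. Stack: [2, 3]
COMPARE_OP bool(<) → 2 vs 3 = True. Stack: [True]
POP_JUMP_IF_FALSE → pop True; no jump. Stack: []
LOAD_FAST w → push 6. Stack: [6]
LOAD_CONST → push 7. Stack: [6, 7]
BINARY_OP & → 6 & 7 = 6. Stack: [6]
STORE_FAST w → w=6. Stack: []
LOAD_FAST i → push 2. Stack: [2]
LOAD_CONST → push 1. Stack: [2, 1]
BINARY_OP + → 2 + 1 = 3. Stack: [3]
STORE_FAST i → i=3. Stack: []
LOAD_FAST i → push 3. Stack: [3]
LOAD_CONST → push 3. Stack: [3, 3]
COMPARE_OP bool(<) → 3 vs 3 = False. Stack: [False]
POP_JUMP_IF_FALSE → pop False; jump. Stack: []
LOAD_FAST w → push 6. Stack: [6]
RETURN_VALUE → return 6.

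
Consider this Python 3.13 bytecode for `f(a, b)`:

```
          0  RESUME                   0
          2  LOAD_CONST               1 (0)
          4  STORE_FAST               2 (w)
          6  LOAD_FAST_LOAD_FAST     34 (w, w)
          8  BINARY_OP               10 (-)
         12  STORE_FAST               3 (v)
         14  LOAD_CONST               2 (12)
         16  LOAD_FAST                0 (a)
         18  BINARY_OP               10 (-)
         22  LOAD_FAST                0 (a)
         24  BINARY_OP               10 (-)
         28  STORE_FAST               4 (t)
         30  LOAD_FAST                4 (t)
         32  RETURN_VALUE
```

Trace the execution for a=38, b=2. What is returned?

-64

LOAD_CONST → push 0. Stack: [0]
STORE_FAST w → w=0. Stack: []
LOAD_FAST_LOAD_FAST w,w → push 0,0. Stack: [0, 0]
BINARY_OP - → 0 - 0 = 0. Stack: [0]
STORE_FAST v → v=0. Stack: []
LOAD_CONST → push 12. Stack: [12]
LOAD_FAST a → push 38. Stack: [12, 38]
BINARY_OP - → 12 - 38 = -26. Stack: [-26]
LOAD_FAST a → push 38. Stack: [-26, 38]
BINARY_OP - → -26 - 38 = -64. Stack: [-64]
STORE_FAST t → t=-64. Stack: []
LOAD_FAST t → push -64. Stack: [-64]
RETURN_VALUE → return -64.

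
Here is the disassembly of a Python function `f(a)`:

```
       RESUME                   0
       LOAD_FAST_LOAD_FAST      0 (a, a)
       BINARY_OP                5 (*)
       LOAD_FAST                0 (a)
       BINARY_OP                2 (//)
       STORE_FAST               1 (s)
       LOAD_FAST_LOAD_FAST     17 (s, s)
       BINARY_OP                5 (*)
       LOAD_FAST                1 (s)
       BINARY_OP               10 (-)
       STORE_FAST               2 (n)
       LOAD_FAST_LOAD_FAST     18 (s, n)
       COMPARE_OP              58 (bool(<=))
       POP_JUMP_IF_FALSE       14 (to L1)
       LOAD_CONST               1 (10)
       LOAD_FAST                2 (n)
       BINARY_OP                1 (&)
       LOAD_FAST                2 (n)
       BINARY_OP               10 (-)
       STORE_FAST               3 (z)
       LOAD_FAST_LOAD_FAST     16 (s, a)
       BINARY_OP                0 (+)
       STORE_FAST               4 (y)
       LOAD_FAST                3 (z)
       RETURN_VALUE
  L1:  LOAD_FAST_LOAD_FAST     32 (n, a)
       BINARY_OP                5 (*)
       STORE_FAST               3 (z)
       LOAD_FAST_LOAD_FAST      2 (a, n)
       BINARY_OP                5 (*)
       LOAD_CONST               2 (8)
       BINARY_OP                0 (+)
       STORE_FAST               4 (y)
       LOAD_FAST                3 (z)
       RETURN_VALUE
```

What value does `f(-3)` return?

-4

LOAD_FAST_LOAD_FAST a,a → push -3,-3. Stack: [-3, -3]
BINARY_OP * → -3 * -3 = 9. Stack: [9]
LOAD_FAST a → push -3. Stack: [9, -3]
BINARY_OP // → 9 // -3 = -3. Stack: [-3]
STORE_FAST s → s=-3. Stack: []
LOAD_FAST_LOAD_FAST s,s → push -3,-3. Stack: [-3, -3]
BINARY_OP * → -3 * -3 = 9. Stack: [9]
LOAD_FAST s → push -3. Stack: [9, -3]
BINARY_OP - → 9 - -3 = 12. Stack: [12]
STORE_FAST n → n=12. Stack: []
LOAD_FAST_LOAD_FAST s,n → push -3,12. Stack: [-3, 12]
COMPARE_OP bool(<=) → -3 vs 12 = True. Stack: [True]
POP_JUMP_IF_FALSE → pop True; no jump. Stack: []
LOAD_CONST → push 10. Stack: [10]
LOAD_FAST n → push 12. Stack: [10, 12]
BINARY_OP & → 10 & 12 = 8. Stack: [8]
LOAD_FAST n → push 12. Stack: [8, 12]
BINARY_OP - → 8 - 12 = -4. Stack: [-4]
STORE_FAST z → z=-4. Stack: []
LOAD_FAST_LOAD_FAST s,a → push -3,-3. Stack: [-3, -3]
BINARY_OP + → -3 + -3 = -6. Stack: [-6]
STORE_FAST y → y=-6. Stack: []
LOAD_FAST z → push -4. Stack: [-4]
RETURN_VALUE → return -4.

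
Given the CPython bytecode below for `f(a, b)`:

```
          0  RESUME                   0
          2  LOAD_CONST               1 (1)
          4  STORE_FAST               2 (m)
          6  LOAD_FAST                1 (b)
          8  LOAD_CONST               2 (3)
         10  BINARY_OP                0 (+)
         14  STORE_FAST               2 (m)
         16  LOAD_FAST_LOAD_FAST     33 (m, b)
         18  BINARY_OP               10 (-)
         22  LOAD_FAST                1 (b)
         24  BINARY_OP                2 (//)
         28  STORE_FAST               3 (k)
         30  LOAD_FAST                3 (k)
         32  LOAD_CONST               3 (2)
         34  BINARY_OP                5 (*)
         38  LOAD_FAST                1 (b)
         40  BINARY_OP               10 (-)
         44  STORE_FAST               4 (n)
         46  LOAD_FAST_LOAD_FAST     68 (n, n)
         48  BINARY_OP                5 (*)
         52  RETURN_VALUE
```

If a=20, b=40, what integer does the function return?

1600

LOAD_CONST → push 1. Stack: [1]
STORE_FAST m → m=1. Stack: []
LOAD_FAST b → push 40. Stack: [40]
LOAD_CONST → push 3. Stack: [40, 3]
BINARY_OP + → 40 + 3 = 43. Stack: [43]
STORE_FAST m → m=43. Stack: []
LOAD_FAST_LOAD_FAST m,b → push 43,40. Stack: [43, 40]
BINARY_OP - → 43 - 40 = 3. Stack: [3]
LOAD_FAST b → push 40. Stack: [3, 40]
BINARY_OP // → 3 // 40 = 0. Stack: [0]
STORE_FAST k → k=0. Stack: []
LOAD_FAST k → push 0. Stack: [0]
LOAD_CONST → push 2. Stack: [0, 2]
BINARY_OP * → 0 * 2 = 0. Stack: [0]
LOAD_FAST b → push 40. Stack: [0, 40]
BINARY_OP - → 0 - 40 = -40. Stack: [-40]
STORE_FAST n → n=-40. Stack: []
LOAD_FAST_LOAD_FAST n,n → push -40,-40. Stack: [-40, -40]
BINARY_OP * → -40 * -40 = 1600. Stack: [1600]
RETURN_VALUE → return 1600.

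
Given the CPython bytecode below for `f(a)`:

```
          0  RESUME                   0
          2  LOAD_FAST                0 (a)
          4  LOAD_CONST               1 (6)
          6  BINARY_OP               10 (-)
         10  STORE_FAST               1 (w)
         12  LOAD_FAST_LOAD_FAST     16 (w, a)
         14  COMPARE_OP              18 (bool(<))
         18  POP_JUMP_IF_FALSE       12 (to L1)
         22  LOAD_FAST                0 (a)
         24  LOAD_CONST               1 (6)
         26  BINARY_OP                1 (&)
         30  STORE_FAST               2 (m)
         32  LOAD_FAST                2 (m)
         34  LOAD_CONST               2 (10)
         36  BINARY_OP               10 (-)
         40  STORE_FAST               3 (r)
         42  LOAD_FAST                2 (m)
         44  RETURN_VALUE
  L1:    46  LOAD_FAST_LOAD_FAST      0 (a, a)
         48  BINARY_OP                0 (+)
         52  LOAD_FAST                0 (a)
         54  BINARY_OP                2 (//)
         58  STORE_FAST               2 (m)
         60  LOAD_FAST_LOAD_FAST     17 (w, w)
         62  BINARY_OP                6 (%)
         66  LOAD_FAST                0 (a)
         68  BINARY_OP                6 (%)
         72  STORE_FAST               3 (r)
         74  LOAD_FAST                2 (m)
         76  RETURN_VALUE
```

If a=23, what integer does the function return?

LOAD_FAST a → push 23. Stack: [23]
LOAD_CONST → push 6. Stack: [23, 6]
BINARY_OP - → 23 - 6 = 17. Stack: [17]
STORE_FAST w → w=17. Stack: []
LOAD_FAST_LOAD_FAST w,a → push 17,23. Stack: [17, 23]
COMPARE_OP bool(<) → 17 vs 23 = True. Stack: [True]
POP_JUMP_IF_FALSE → pop True; no jump. Stack: []
LOAD_FAST a → push 23. Stack: [23]
LOAD_CONST → push 6. Stack: [23, 6]
BINARY_OP & → 23 & 6 = 6. Stack: [6]
STORE_FAST m → m=6. Stack: []
LOAD_FAST m → push 6. Stack: [6]
LOAD_CONST → push 10. Stack: [6, 10]
BINARY_OP - → 6 - 10 = -4. Stack: [-4]
STORE_FAST r → r=-4. Stack: []
LOAD_FAST m → push 6. Stack: [6]
RETURN_VALUE → return 6.

6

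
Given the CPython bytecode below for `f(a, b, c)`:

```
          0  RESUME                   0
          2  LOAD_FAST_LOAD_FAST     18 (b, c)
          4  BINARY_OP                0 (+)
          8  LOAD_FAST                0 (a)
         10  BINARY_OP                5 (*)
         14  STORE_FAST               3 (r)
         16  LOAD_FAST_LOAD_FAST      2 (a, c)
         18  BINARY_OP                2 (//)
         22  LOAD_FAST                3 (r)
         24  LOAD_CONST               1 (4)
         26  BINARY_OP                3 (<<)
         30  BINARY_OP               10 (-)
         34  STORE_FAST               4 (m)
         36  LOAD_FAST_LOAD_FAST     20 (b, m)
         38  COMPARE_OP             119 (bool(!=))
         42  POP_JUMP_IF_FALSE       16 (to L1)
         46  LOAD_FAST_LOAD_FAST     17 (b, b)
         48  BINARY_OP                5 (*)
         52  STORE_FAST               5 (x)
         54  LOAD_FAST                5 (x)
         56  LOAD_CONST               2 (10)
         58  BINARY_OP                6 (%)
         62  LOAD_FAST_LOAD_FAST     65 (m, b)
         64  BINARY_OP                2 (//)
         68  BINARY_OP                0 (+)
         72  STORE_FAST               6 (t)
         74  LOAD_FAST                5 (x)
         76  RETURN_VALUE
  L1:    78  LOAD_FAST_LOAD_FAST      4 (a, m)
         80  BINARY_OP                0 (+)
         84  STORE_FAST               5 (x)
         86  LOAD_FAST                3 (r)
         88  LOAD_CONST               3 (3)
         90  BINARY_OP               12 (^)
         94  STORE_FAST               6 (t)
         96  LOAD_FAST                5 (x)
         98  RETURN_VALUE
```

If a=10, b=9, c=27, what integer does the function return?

LOAD_FAST_LOAD_FAST b,c → push 9,27. Stack: [9, 27]
BINARY_OP + → 9 + 27 = 36. Stack: [36]
LOAD_FAST a → push 10. Stack: [36, 10]
BINARY_OP * → 36 * 10 = 360. Stack: [360]
STORE_FAST r → r=360. Stack: []
LOAD_FAST_LOAD_FAST a,c → push 10,27. Stack: [10, 27]
BINARY_OP // → 10 // 27 = 0. Stack: [0]
LOAD_FAST r → push 360. Stack: [0, 360]
LOAD_CONST → push 4. Stack: [0, 360, 4]
BINARY_OP << → 360 << 4 = 5760. Stack: [0, 5760]
BINARY_OP - → 0 - 5760 = -5760. Stack: [-5760]
STORE_FAST m → m=-5760. Stack: []
LOAD_FAST_LOAD_FAST b,m → push 9,-5760. Stack: [9, -5760]
COMPARE_OP bool(!=) → 9 vs -5760 = True. Stack: [True]
POP_JUMP_IF_FALSE → pop True; no jump. Stack: []
LOAD_FAST_LOAD_FAST b,b → push 9,9. Stack: [9, 9]
BINARY_OP * → 9 * 9 = 81. Stack: [81]
STORE_FAST x → x=81. Stack: []
LOAD_FAST x → push 81. Stack: [81]
LOAD_CONST → push 10. Stack: [81, 10]
BINARY_OP % → 81 % 10 = 1. Stack: [1]
LOAD_FAST_LOAD_FAST m,b → push -5760,9. Stack: [1, -5760, 9]
BINARY_OP // → -5760 // 9 = -640. Stack: [1, -640]
BINARY_OP + → 1 + -640 = -639. Stack: [-639]
STORE_FAST t → t=-639. Stack: []
LOAD_FAST x → push 81. Stack: [81]
RETURN_VALUE → return 81.

81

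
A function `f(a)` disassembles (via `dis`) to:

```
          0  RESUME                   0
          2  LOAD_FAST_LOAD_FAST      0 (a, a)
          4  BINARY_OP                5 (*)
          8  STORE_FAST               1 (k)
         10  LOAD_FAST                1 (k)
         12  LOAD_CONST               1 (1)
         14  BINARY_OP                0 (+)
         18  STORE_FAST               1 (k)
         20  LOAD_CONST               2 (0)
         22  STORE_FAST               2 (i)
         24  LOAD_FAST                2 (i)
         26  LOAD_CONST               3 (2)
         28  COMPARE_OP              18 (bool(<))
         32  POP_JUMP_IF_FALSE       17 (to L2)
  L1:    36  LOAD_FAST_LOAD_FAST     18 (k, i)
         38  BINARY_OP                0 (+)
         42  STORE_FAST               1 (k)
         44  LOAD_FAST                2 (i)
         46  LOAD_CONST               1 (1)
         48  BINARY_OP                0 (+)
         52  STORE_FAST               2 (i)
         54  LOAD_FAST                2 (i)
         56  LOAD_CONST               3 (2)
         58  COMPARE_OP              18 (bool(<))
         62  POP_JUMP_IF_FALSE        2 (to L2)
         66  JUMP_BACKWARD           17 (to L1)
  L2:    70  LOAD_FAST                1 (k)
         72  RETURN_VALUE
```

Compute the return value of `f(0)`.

LOAD_FAST_LOAD_FAST a,a → push 0,0. Stack: [0, 0]
BINARY_OP * → 0 * 0 = 0. Stack: [0]
STORE_FAST k → k=0. Stack: []
LOAD_FAST k → push 0. Stack: [0]
LOAD_CONST → push 1. Stack: [0, 1]
BINARY_OP + → 0 + 1 = 1. Stack: [1]
STORE_FAST k → k=1. Stack: []
LOAD_CONST → push 0. Stack: [0]
STORE_FAST i → i=0. Stack: []
LOAD_FAST i → push 0. Stack: [0]
LOAD_CONST → push 2. Stack: [0, 2]
COMPARE_OP bool(<) → 0 vs 2 = True. Stack: [True]
POP_JUMP_IF_FALSE → pop True; no jump. Stack: []
LOAD_FAST_LOAD_FAST k,i → push 1,0. Stack: [1, 0]
BINARY_OP + → 1 + 0 = 1. Stack: [1]
STORE_FAST k → k=1. Stack: []
LOAD_FAST i → push 0. Stack: [0]
LOAD_CONST → push 1. Stack: [0, 1]
BINARY_OP + → 0 + 1 = 1. Stack: [1]
STORE_FAST i → i=1. Stack: []
LOAD_FAST i → push 1. Stack: [1]
LOAD_CONST → push 2. Stack: [1, 2]
COMPARE_OP bool(<) → 1 vs 2 = True. Stack: [True]
POP_JUMP_IF_FALSE → pop True; no jump. Stack: []
LOAD_FAST_LOAD_FAST k,i → push 1,1. Stack: [1, 1]
BINARY_OP + → 1 + 1 = 2. Stack: [2]
STORE_FAST k → k=2. Stack: []
LOAD_FAST i → push 1. Stack: [1]
LOAD_CONST → push 1. Stack: [1, 1]
BINARY_OP + → 1 + 1 = 2. Stack: [2]
STORE_FAST i → i=2. Stack: []
LOAD_FAST i → push 2. Stack: [2]
LOAD_CONST → push 2. Stack: [2, 2]
COMPARE_OP bool(<) → 2 vs 2 = False. Stack: [False]
POP_JUMP_IF_FALSE → pop False; jump. Stack: []
LOAD_FAST k → push 2. Stack: [2]
RETURN_VALUE → return 2.

2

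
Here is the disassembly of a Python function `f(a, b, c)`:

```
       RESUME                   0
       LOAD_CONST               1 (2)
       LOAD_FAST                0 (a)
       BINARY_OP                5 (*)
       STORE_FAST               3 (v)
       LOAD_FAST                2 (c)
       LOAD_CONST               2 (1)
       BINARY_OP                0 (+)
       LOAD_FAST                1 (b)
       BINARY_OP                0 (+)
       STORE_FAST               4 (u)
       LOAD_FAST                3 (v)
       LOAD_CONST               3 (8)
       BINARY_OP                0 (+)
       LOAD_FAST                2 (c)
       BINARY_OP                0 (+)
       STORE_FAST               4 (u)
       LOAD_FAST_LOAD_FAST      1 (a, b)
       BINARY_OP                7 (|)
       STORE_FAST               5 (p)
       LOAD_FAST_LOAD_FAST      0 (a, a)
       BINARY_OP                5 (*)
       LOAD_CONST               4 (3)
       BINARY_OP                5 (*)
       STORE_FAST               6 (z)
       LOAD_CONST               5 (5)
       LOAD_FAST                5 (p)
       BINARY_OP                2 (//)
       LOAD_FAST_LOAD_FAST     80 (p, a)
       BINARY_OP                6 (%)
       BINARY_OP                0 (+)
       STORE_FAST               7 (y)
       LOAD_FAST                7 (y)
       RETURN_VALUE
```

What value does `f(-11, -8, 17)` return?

LOAD_CONST → push 2. Stack: [2]
LOAD_FAST a → push -11. Stack: [2, -11]
BINARY_OP * → 2 * -11 = -22. Stack: [-22]
STORE_FAST v → v=-22. Stack: []
LOAD_FAST c → push 17. Stack: [17]
LOAD_CONST → push 1. Stack: [17, 1]
BINARY_OP + → 17 + 1 = 18. Stack: [18]
LOAD_FAST b → push -8. Stack: [18, -8]
BINARY_OP + → 18 + -8 = 10. Stack: [10]
STORE_FAST u → u=10. Stack: []
LOAD_FAST v → push -22. Stack: [-22]
LOAD_CONST → push 8. Stack: [-22, 8]
BINARY_OP + → -22 + 8 = -14. Stack: [-14]
LOAD_FAST c → push 17. Stack: [-14, 17]
BINARY_OP + → -14 + 17 = 3. Stack: [3]
STORE_FAST u → u=3. Stack: []
LOAD_FAST_LOAD_FAST a,b → push -11,-8. Stack: [-11, -8]
BINARY_OP | → -11 | -8 = -3. Stack: [-3]
STORE_FAST p → p=-3. Stack: []
LOAD_FAST_LOAD_FAST a,a → push -11,-11. Stack: [-11, -11]
BINARY_OP * → -11 * -11 = 121. Stack: [121]
LOAD_CONST → push 3. Stack: [121, 3]
BINARY_OP * → 121 * 3 = 363. Stack: [363]
STORE_FAST z → z=363. Stack: []
LOAD_CONST → push 5. Stack: [5]
LOAD_FAST p → push -3. Stack: [5, -3]
BINARY_OP // → 5 // -3 = -2. Stack: [-2]
LOAD_FAST_LOAD_FAST p,a → push -3,-11. Stack: [-2, -3, -11]
BINARY_OP % → -3 % -11 = -3. Stack: [-2, -3]
BINARY_OP + → -2 + -3 = -5. Stack: [-5]
STORE_FAST y → y=-5. Stack: []
LOAD_FAST y → push -5. Stack: [-5]
RETURN_VALUE → return -5.

-5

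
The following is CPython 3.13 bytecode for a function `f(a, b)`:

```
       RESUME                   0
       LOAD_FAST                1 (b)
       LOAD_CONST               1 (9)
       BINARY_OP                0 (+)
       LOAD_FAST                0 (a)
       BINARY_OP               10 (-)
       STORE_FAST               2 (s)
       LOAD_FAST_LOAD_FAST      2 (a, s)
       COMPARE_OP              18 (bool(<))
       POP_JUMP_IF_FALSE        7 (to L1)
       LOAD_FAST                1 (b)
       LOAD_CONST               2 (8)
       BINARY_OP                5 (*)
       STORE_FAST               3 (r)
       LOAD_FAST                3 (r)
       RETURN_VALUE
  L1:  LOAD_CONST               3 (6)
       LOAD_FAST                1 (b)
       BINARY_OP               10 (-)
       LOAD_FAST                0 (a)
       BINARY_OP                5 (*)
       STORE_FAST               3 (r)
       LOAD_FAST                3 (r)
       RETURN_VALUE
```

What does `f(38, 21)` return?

-570

LOAD_FAST b → push 21. Stack: [21]
LOAD_CONST → push 9. Stack: [21, 9]
BINARY_OP + → 21 + 9 = 30. Stack: [30]
LOAD_FAST a → push 38. Stack: [30, 38]
BINARY_OP - → 30 - 38 = -8. Stack: [-8]
STORE_FAST s → s=-8. Stack: []
LOAD_FAST_LOAD_FAST a,s → push 38,-8. Stack: [38, -8]
COMPARE_OP bool(<) → 38 vs -8 = False. Stack: [False]
POP_JUMP_IF_FALSE → pop False; jump. Stack: []
LOAD_CONST → push 6. Stack: [6]
LOAD_FAST b → push 21. Stack: [6, 21]
BINARY_OP - → 6 - 21 = -15. Stack: [-15]
LOAD_FAST a → push 38. Stack: [-15, 38]
BINARY_OP * → -15 * 38 = -570. Stack: [-570]
STORE_FAST r → r=-570. Stack: []
LOAD_FAST r → push -570. Stack: [-570]
RETURN_VALUE → return -570.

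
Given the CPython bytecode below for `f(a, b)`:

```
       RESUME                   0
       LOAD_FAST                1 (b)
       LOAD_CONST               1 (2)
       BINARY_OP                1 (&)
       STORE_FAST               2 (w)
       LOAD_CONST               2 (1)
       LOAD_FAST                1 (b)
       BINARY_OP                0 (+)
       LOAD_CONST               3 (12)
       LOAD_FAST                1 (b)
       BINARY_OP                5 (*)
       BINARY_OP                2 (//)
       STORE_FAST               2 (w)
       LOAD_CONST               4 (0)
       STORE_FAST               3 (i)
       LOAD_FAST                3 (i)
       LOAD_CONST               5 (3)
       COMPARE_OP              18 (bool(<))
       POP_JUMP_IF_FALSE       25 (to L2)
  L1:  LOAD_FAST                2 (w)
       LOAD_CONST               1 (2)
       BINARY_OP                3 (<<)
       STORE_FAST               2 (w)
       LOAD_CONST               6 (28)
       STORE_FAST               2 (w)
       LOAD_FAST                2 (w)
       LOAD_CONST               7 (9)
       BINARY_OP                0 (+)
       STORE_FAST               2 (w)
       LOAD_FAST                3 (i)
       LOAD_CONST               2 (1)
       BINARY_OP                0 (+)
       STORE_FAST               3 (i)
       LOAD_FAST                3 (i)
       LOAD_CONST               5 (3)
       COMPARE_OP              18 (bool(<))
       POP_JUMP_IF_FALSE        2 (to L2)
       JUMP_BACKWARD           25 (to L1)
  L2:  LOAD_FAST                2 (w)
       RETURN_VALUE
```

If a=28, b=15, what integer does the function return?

LOAD_FAST b → push 15
LOAD_CONST → push 2
BINARY_OP & → 15 & 2 = 2
STORE_FAST w → w=2
LOAD_CONST → push 1
LOAD_FAST b → push 15
BINARY_OP + → 1 + 15 = 16
LOAD_CONST → push 12
LOAD_FAST b → push 15
BINARY_OP * → 12 * 15 = 180
BINARY_OP // → 16 // 180 = 0
STORE_FAST w → w=0
LOAD_CONST → push 0
STORE_FAST i → i=0
LOAD_FAST i → push 0
LOAD_CONST → push 3
COMPARE_OP bool(<) → 0 vs 3 = True
POP_JUMP_IF_FALSE → pop True; no jump
LOAD_FAST w → push 0
LOAD_CONST → push 2
BINARY_OP << → 0 << 2 = 0
STORE_FAST w → w=0
LOAD_CONST → push 28
STORE_FAST w → w=28
LOAD_FAST w → push 28
LOAD_CONST → push 9
BINARY_OP + → 28 + 9 = 37
STORE_FAST w → w=37
LOAD_FAST i → push 0
LOAD_CONST → push 1
BINARY_OP + → 0 + 1 = 1
STORE_FAST i → i=1
LOAD_FAST i → push 1
LOAD_CONST → push 3
COMPARE_OP bool(<) → 1 vs 3 = True
POP_JUMP_IF_FALSE → pop True; no jump
LOAD_FAST w → push 37
LOAD_CONST → push 2
BINARY_OP << → 37 << 2 = 148
STORE_FAST w → w=148
LOAD_CONST → push 28
STORE_FAST w → w=28
LOAD_FAST w → push 28
LOAD_CONST → push 9
BINARY_OP + → 28 + 9 = 37
STORE_FAST w → w=37
LOAD_FAST i → push 1
LOAD_CONST → push 1
BINARY_OP + → 1 + 1 = 2
STORE_FAST i → i=2
LOAD_FAST i → push 2
LOAD_CONST → push 3
COMPARE_OP bool(<) → 2 vs 3 = True
POP_JUMP_IF_FALSE → pop True; no jump
LOAD_FAST w → push 37
LOAD_CONST → push 2
BINARY_OP << → 37 << 2 = 148
STORE_FAST w → w=148
LOAD_CONST → push 28
STORE_FAST w → w=28
LOAD_FAST w → push 28
LOAD_CONST → push 9
BINARY_OP + → 28 + 9 = 37
STORE_FAST w → w=37
LOAD_FAST i → push 2
LOAD_CONST → push 1
BINARY_OP + → 2 + 1 = 3
STORE_FAST i → i=3
LOAD_FAST i → push 3
LOAD_CONST → push 3
COMPARE_OP bool(<) → 3 vs 3 = False
POP_JUMP_IF_FALSE → pop False; jump
LOAD_FAST w → push 37
RETURN_VALUE → return 37.

37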